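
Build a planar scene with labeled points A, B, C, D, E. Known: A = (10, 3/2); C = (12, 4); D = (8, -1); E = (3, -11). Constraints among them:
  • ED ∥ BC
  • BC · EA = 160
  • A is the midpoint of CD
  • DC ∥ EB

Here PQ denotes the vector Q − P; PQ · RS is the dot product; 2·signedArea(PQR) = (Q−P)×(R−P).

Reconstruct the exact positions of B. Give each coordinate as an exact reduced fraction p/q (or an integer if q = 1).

1. B_x = 7  [ED ∥ BC ∩ DC ∥ EB]
2. B_y = -6  [ED ∥ BC ∩ DC ∥ EB]
   → B = (7, -6)

B = (7, -6)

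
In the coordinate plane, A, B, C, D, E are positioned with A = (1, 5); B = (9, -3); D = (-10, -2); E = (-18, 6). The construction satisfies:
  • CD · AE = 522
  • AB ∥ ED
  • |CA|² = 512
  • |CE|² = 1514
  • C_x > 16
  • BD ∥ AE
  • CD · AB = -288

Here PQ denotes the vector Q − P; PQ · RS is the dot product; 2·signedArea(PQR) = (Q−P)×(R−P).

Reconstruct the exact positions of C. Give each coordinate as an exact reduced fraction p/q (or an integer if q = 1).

C = (17, -11)

1. C_x = 17  [CD · AE = 522 ∩ CD · AB = -288]
2. C_y = -11  [CD · AE = 522 ∩ CD · AB = -288]
   → C = (17, -11)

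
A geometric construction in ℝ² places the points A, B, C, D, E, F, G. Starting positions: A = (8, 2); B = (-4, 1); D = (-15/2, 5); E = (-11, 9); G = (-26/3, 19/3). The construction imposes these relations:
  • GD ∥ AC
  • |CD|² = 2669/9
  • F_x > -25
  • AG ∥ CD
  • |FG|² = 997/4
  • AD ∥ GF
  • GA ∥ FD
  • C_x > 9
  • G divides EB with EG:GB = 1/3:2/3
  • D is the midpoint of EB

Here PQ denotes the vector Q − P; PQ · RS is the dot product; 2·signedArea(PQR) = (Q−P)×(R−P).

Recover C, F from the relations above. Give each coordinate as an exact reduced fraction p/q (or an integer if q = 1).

C = (55/6, 2/3)
F = (-145/6, 28/3)

1. C_x = 55/6  [AG ∥ CD ∩ GD ∥ AC]
2. C_y = 2/3  [AG ∥ CD ∩ GD ∥ AC]
   → C = (55/6, 2/3)
3. F_x = -145/6  [GA ∥ FD ∩ AD ∥ GF]
4. F_y = 28/3  [GA ∥ FD ∩ AD ∥ GF]
   → F = (-145/6, 28/3)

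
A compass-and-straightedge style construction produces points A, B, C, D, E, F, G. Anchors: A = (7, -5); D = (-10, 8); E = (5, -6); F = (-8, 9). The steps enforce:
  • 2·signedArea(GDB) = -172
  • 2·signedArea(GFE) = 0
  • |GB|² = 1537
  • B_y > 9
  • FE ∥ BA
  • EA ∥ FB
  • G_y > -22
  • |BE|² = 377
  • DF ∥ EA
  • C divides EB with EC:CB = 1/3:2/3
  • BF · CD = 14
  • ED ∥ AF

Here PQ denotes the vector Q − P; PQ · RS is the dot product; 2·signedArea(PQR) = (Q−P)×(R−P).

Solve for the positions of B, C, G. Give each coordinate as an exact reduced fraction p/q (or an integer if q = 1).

B = (-6, 10)
C = (4/3, -2/3)
G = (18, -21)

1. B_x = -6  [FE ∥ BA ∩ EA ∥ FB]
2. B_y = 10  [FE ∥ BA ∩ EA ∥ FB]
   → B = (-6, 10)
3. C_x = 4/3  [C divides EB with EC:CB = 1/3:2/3]
4. C_y = -2/3  [C divides EB with EC:CB = 1/3:2/3]
   → C = (4/3, -2/3)
5. G_x = 18  [2·signedArea(GFE) = 0 ∩ 2·signedArea(GDB) = -172]
6. G_y = -21  [2·signedArea(GFE) = 0 ∩ 2·signedArea(GDB) = -172]
   → G = (18, -21)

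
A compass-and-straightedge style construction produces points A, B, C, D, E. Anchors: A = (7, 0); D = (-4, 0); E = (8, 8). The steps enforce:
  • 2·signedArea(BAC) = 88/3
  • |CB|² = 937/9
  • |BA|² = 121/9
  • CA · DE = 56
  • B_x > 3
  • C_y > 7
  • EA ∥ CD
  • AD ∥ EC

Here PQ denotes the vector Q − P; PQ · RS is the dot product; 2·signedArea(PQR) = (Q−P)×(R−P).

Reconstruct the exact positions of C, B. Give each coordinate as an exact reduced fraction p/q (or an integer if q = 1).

1. C_x = -3  [EA ∥ CD ∩ AD ∥ EC]
2. C_y = 8  [EA ∥ CD ∩ AD ∥ EC]
   → C = (-3, 8)
3. B_x = 10/3  [line -8·x + -10·y + 80/3 = 0 ∩ |CB|² = 937/9]
4. B_y = 0  [line -8·x + -10·y + 80/3 = 0 ∩ |CB|² = 937/9]
   → B = (10/3, 0)

B = (10/3, 0)
C = (-3, 8)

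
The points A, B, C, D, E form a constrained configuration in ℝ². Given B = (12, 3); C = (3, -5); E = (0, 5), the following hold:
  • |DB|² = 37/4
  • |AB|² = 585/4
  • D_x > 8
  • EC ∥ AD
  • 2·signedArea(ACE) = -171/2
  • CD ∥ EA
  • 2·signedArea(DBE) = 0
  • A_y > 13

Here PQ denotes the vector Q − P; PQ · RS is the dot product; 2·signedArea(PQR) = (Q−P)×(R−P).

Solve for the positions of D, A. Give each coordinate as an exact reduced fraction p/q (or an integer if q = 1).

A = (6, 27/2)
D = (9, 7/2)

1. A_x = 6  [line -10·x + -3·y + 201/2 = 0 ∩ |AB|² = 585/4]
2. A_y = 27/2  [line -10·x + -3·y + 201/2 = 0 ∩ |AB|² = 585/4]
   → A = (6, 27/2)
3. D_x = 9  [2·signedArea(DBE) = 0 ∩ EC ∥ AD]
4. D_y = 7/2  [2·signedArea(DBE) = 0 ∩ EC ∥ AD]
   → D = (9, 7/2)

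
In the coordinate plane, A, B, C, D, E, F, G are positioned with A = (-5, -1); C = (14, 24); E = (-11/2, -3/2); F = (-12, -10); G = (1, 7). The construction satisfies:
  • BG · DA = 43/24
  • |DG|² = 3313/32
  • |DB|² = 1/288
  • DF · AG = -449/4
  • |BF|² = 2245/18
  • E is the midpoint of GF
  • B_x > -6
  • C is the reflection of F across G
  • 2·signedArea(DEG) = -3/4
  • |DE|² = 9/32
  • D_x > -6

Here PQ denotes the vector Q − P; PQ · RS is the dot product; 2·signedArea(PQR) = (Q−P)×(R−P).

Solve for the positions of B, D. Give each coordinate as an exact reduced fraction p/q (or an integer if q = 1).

B = (-31/6, -7/6)
D = (-41/8, -9/8)

1. D_x = -41/8  [2·signedArea(DEG) = -3/4 ∩ DF · AG = -449/4]
2. D_y = -9/8  [2·signedArea(DEG) = -3/4 ∩ DF · AG = -449/4]
   → D = (-41/8, -9/8)
3. B_x = -31/6  [line -1/8·x + -1/8·y + -19/24 = 0 ∩ |DB|² = 1/288]
4. B_y = -7/6  [line -1/8·x + -1/8·y + -19/24 = 0 ∩ |DB|² = 1/288]
   → B = (-31/6, -7/6)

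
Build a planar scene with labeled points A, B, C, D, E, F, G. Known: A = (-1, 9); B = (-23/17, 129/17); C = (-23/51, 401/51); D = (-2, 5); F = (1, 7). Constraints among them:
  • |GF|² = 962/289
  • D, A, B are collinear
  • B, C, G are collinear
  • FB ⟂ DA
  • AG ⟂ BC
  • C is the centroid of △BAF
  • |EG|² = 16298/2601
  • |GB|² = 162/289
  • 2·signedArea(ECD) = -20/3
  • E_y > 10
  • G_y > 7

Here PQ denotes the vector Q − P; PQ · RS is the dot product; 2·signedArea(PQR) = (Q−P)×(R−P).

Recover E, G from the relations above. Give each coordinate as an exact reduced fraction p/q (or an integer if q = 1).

E = (-79/51, 517/51)
G = (-184/289, 2256/289)

1. G_x = -184/289  [B, C, G are collinear ∩ AG ⟂ BC]
2. G_y = 2256/289  [B, C, G are collinear ∩ AG ⟂ BC]
   → G = (-184/289, 2256/289)
3. E_x = -79/51  [line 146/51·x + -79/51·y + 1027/51 = 0 ∩ |EG|² = 16298/2601]
4. E_y = 517/51  [line 146/51·x + -79/51·y + 1027/51 = 0 ∩ |EG|² = 16298/2601]
   → E = (-79/51, 517/51)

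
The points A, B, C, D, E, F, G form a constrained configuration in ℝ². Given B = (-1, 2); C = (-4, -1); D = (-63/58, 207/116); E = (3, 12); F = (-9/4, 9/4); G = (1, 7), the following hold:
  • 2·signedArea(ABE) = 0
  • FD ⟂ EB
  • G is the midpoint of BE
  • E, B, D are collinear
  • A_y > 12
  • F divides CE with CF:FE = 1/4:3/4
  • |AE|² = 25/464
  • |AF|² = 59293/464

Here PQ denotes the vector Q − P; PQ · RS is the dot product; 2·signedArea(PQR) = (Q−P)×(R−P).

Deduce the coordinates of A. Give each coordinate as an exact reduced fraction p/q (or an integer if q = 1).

A = (179/58, 1417/116)

1. A_x = 179/58  [line -10·x + 4·y + -18 = 0 ∩ |AE|² = 25/464]
2. A_y = 1417/116  [line -10·x + 4·y + -18 = 0 ∩ |AE|² = 25/464]
   → A = (179/58, 1417/116)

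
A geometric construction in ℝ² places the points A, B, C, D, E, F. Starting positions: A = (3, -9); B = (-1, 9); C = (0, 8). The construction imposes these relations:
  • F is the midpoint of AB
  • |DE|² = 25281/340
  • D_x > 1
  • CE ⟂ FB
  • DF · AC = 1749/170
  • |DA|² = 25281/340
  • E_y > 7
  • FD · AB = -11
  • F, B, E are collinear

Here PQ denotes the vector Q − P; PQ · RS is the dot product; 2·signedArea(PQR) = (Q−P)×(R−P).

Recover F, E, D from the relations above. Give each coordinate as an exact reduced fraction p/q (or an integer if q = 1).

D = (96/85, -99/170)
E = (-63/85, 666/85)
F = (1, 0)

1. F_x = 1  [F is the midpoint of AB]
2. F_y = 0  [F is the midpoint of AB]
   → F = (1, 0)
3. E_x = -63/85  [F, B, E are collinear ∩ CE ⟂ FB]
4. E_y = 666/85  [F, B, E are collinear ∩ CE ⟂ FB]
   → E = (-63/85, 666/85)
5. D_x = 96/85  [DF · AC = 1749/170 ∩ FD · AB = -11]
6. D_y = -99/170  [DF · AC = 1749/170 ∩ FD · AB = -11]
   → D = (96/85, -99/170)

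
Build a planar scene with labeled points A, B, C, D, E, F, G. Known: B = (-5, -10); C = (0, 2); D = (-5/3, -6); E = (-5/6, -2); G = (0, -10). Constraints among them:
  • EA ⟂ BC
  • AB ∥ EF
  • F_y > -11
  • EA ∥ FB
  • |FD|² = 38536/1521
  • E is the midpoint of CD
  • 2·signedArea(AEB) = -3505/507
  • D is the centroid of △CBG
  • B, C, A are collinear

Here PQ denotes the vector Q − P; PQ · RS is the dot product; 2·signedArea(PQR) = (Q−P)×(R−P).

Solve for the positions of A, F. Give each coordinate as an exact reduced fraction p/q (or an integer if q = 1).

1. A_x = -1565/1014  [B, C, A are collinear ∩ EA ⟂ BC]
2. A_y = -288/169  [B, C, A are collinear ∩ EA ⟂ BC]
   → A = (-1565/1014, -288/169)
3. F_x = -725/169  [EA ∥ FB ∩ AB ∥ EF]
4. F_y = -1740/169  [EA ∥ FB ∩ AB ∥ EF]
   → F = (-725/169, -1740/169)

A = (-1565/1014, -288/169)
F = (-725/169, -1740/169)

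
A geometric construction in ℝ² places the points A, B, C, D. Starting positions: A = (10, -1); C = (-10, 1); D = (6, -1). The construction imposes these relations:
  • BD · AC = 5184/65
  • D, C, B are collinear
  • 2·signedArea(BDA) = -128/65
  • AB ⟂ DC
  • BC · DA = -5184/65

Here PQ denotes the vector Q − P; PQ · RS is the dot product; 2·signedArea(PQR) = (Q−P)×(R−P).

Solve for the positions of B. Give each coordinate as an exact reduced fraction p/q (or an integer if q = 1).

B = (646/65, -97/65)

1. B_x = 646/65  [D, C, B are collinear ∩ AB ⟂ DC]
2. B_y = -97/65  [D, C, B are collinear ∩ AB ⟂ DC]
   → B = (646/65, -97/65)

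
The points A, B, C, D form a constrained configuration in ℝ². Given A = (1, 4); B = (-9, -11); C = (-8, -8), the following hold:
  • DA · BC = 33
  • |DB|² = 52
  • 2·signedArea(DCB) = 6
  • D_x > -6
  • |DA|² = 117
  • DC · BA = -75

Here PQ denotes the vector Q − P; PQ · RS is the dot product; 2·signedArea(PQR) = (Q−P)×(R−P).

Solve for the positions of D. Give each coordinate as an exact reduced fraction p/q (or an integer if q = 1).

1. D_x = -5  [2·signedArea(DCB) = 6 ∩ DC · BA = -75]
2. D_y = -5  [2·signedArea(DCB) = 6 ∩ DC · BA = -75]
   → D = (-5, -5)

D = (-5, -5)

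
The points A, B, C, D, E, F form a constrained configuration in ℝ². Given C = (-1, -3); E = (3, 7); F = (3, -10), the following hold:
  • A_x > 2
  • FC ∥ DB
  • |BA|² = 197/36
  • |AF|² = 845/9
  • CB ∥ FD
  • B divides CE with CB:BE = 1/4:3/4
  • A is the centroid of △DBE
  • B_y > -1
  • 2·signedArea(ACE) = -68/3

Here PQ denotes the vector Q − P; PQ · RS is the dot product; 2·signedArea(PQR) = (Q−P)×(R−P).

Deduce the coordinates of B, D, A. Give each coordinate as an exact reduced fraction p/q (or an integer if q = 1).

A = (7/3, -1/3)
B = (0, -1/2)
D = (4, -15/2)

1. B_x = 0  [B divides CE with CB:BE = 1/4:3/4]
2. B_y = -1/2  [B divides CE with CB:BE = 1/4:3/4]
   → B = (0, -1/2)
3. D_x = 4  [FC ∥ DB ∩ CB ∥ FD]
4. D_y = -15/2  [FC ∥ DB ∩ CB ∥ FD]
   → D = (4, -15/2)
5. A_x = 7/3  [A is the centroid of △DBE]
6. A_y = -1/3  [A is the centroid of △DBE]
   → A = (7/3, -1/3)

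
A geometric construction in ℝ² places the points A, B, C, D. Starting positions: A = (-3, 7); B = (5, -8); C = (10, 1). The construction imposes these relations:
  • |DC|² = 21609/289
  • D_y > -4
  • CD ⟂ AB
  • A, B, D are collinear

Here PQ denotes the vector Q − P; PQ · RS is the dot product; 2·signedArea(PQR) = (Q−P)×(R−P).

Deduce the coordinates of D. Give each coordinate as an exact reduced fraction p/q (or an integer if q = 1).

D = (685/289, -887/289)

1. D_x = 685/289  [A, B, D are collinear ∩ CD ⟂ AB]
2. D_y = -887/289  [A, B, D are collinear ∩ CD ⟂ AB]
   → D = (685/289, -887/289)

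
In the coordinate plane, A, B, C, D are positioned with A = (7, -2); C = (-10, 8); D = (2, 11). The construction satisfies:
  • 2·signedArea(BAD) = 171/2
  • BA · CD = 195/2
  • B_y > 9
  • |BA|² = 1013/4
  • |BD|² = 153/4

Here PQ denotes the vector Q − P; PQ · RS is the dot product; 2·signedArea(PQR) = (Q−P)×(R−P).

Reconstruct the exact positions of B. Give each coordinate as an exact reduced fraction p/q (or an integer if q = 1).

B = (-4, 19/2)

1. B_x = -4  [2·signedArea(BAD) = 171/2 ∩ BA · CD = 195/2]
2. B_y = 19/2  [2·signedArea(BAD) = 171/2 ∩ BA · CD = 195/2]
   → B = (-4, 19/2)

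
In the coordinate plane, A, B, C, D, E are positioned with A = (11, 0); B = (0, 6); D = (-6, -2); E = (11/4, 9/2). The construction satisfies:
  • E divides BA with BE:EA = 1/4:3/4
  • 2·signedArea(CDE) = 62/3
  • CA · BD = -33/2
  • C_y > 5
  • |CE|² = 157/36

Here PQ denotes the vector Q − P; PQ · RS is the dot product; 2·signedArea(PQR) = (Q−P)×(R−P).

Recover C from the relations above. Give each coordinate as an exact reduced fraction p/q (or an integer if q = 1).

C = (11/12, 11/2)

1. C_x = 11/12  [2·signedArea(CDE) = 62/3 ∩ CA · BD = -33/2]
2. C_y = 11/2  [2·signedArea(CDE) = 62/3 ∩ CA · BD = -33/2]
   → C = (11/12, 11/2)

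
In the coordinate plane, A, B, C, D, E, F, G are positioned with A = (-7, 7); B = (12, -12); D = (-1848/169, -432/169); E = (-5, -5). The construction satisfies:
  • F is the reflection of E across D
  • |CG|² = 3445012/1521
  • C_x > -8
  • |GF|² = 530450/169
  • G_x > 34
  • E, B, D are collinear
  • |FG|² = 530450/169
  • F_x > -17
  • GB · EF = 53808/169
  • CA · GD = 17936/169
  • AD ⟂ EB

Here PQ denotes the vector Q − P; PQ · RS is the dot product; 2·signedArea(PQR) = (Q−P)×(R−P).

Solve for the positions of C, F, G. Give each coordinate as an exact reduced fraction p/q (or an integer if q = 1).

1. F_x = -2851/169  [F is the reflection of E across D]
2. F_y = -19/169  [F is the reflection of E across D]
   → F = (-2851/169, -19/169)
3. G_x = 5904/169  [line 2006/169·x + -826/169·y + -87792/169 = 0 ∩ |GF|² = 530450/169]
4. G_y = -3624/169  [line 2006/169·x + -826/169·y + -87792/169 = 0 ∩ |GF|² = 530450/169]
   → G = (5904/169, -3624/169)
5. C_x = -1292/169  [line 7752/169·x + -3192/169·y + 58672/169 = 0 ∩ |CG|² = 3445012/1521]
6. C_y = -94/507  [line 7752/169·x + -3192/169·y + 58672/169 = 0 ∩ |CG|² = 3445012/1521]
   → C = (-1292/169, -94/507)

C = (-1292/169, -94/507)
F = (-2851/169, -19/169)
G = (5904/169, -3624/169)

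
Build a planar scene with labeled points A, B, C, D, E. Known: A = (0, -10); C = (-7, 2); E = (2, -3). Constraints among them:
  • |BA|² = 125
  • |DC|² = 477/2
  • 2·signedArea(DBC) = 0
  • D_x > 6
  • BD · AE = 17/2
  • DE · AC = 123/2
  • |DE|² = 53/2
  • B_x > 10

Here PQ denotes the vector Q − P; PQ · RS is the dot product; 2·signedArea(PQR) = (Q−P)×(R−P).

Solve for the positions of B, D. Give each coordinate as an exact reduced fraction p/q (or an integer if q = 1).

B = (11, -8)
D = (13/2, -11/2)

1. D_x = 13/2  [line 7·x + -12·y + -223/2 = 0 ∩ |DC|² = 477/2]
2. D_y = -11/2  [line 7·x + -12·y + -223/2 = 0 ∩ |DC|² = 477/2]
   → D = (13/2, -11/2)
3. B_x = 11  [BD · AE = 17/2 ∩ 2·signedArea(DBC) = 0]
4. B_y = -8  [BD · AE = 17/2 ∩ 2·signedArea(DBC) = 0]
   → B = (11, -8)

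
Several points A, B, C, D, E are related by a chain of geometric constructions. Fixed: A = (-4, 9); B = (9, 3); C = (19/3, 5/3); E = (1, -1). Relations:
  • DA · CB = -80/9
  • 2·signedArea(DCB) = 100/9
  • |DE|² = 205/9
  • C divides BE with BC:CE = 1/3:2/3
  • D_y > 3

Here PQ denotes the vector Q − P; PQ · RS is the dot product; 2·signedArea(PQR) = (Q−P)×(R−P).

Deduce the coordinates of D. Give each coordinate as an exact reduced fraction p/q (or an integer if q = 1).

1. D_x = 2  [2·signedArea(DCB) = 100/9 ∩ DA · CB = -80/9]
2. D_y = 11/3  [2·signedArea(DCB) = 100/9 ∩ DA · CB = -80/9]
   → D = (2, 11/3)

D = (2, 11/3)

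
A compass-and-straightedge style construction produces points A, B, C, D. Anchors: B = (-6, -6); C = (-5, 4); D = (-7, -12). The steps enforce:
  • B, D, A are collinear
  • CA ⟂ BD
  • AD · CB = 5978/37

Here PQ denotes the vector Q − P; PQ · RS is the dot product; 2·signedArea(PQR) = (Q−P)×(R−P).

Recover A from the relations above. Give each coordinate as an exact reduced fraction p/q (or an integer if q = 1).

A = (-161/37, 144/37)

1. A_x = -161/37  [B, D, A are collinear ∩ CA ⟂ BD]
2. A_y = 144/37  [B, D, A are collinear ∩ CA ⟂ BD]
   → A = (-161/37, 144/37)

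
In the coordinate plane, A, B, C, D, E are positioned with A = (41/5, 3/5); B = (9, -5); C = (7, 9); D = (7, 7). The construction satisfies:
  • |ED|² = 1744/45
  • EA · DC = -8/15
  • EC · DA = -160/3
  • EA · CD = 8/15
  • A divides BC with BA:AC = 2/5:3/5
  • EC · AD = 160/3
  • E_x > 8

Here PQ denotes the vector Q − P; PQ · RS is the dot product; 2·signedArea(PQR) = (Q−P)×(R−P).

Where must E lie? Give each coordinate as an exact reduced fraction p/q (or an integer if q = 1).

E = (121/15, 13/15)

1. E_x = 121/15  [EA · DC = -8/15 ∩ EC · DA = -160/3]
2. E_y = 13/15  [EA · DC = -8/15 ∩ EC · DA = -160/3]
   → E = (121/15, 13/15)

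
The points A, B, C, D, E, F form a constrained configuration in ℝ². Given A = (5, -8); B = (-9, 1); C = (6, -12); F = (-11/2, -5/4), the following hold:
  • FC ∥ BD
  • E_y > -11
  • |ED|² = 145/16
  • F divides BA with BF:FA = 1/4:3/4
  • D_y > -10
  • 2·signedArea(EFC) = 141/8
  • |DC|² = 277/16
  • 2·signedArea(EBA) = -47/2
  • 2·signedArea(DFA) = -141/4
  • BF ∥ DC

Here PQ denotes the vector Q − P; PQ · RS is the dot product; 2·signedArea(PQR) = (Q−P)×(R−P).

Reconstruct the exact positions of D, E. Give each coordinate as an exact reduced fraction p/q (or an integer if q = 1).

1. D_x = 5/2  [BF ∥ DC ∩ FC ∥ BD]
2. D_y = -39/4  [BF ∥ DC ∩ FC ∥ BD]
   → D = (5/2, -39/4)
3. E_x = 11/2  [2·signedArea(EFC) = 141/8 ∩ 2·signedArea(EBA) = -47/2]
4. E_y = -10  [2·signedArea(EFC) = 141/8 ∩ 2·signedArea(EBA) = -47/2]
   → E = (11/2, -10)

D = (5/2, -39/4)
E = (11/2, -10)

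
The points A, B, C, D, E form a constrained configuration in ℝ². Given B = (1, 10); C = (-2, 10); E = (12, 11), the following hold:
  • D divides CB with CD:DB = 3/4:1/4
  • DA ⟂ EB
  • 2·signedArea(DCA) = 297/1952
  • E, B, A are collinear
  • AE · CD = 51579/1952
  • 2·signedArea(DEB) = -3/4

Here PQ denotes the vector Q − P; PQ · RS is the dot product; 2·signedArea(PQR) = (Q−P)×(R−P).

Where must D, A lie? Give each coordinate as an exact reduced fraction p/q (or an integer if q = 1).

A = (125/488, 4847/488)
D = (1/4, 10)

1. D_x = 1/4  [D divides CB with CD:DB = 3/4:1/4]
2. D_y = 10  [D divides CB with CD:DB = 3/4:1/4]
   → D = (1/4, 10)
3. A_x = 125/488  [E, B, A are collinear ∩ DA ⟂ EB]
4. A_y = 4847/488  [E, B, A are collinear ∩ DA ⟂ EB]
   → A = (125/488, 4847/488)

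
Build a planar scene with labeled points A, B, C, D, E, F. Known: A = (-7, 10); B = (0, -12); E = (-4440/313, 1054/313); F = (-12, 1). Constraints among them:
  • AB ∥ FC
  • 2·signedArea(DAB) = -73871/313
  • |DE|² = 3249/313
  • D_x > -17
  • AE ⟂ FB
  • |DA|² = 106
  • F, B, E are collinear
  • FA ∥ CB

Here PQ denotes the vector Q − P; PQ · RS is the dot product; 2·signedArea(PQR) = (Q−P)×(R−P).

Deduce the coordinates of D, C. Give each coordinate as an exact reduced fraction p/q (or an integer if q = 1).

C = (-5, -21)
D = (-5124/313, 1795/313)

1. D_x = -5124/313  [line 22·x + 7·y + 100163/313 = 0 ∩ |DA|² = 106]
2. D_y = 1795/313  [line 22·x + 7·y + 100163/313 = 0 ∩ |DA|² = 106]
   → D = (-5124/313, 1795/313)
3. C_x = -5  [FA ∥ CB ∩ AB ∥ FC]
4. C_y = -21  [FA ∥ CB ∩ AB ∥ FC]
   → C = (-5, -21)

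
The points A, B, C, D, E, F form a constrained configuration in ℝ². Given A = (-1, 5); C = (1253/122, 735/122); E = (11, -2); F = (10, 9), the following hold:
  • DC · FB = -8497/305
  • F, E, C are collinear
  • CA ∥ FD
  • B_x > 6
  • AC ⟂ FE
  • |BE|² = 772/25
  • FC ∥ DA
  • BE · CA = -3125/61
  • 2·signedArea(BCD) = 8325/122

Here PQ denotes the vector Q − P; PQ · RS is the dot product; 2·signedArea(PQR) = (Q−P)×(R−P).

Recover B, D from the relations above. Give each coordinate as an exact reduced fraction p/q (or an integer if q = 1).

B = (31/5, 4/5)
D = (-155/122, 973/122)

1. D_x = -155/122  [FC ∥ DA ∩ CA ∥ FD]
2. D_y = 973/122  [FC ∥ DA ∩ CA ∥ FD]
   → D = (-155/122, 973/122)
3. B_x = 31/5  [BE · CA = -3125/61 ∩ 2·signedArea(BCD) = 8325/122]
4. B_y = 4/5  [BE · CA = -3125/61 ∩ 2·signedArea(BCD) = 8325/122]
   → B = (31/5, 4/5)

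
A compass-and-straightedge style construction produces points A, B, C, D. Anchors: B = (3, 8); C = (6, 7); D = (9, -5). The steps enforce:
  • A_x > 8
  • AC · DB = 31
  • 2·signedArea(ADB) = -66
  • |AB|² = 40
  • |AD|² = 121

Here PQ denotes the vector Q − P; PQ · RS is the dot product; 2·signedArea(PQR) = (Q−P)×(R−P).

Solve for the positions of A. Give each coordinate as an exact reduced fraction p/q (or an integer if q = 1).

A = (9, 6)

1. A_x = 9  [AC · DB = 31 ∩ 2·signedArea(ADB) = -66]
2. A_y = 6  [AC · DB = 31 ∩ 2·signedArea(ADB) = -66]
   → A = (9, 6)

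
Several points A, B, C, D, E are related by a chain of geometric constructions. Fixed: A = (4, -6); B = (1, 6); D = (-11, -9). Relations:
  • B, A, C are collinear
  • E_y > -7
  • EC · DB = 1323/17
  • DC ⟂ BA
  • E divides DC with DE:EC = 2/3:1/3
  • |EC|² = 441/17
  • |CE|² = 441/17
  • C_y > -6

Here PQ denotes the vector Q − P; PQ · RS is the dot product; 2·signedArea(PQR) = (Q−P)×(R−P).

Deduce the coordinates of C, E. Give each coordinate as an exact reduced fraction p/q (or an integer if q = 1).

C = (65/17, -90/17)
E = (-19/17, -111/17)

1. C_x = 65/17  [B, A, C are collinear ∩ DC ⟂ BA]
2. C_y = -90/17  [B, A, C are collinear ∩ DC ⟂ BA]
   → C = (65/17, -90/17)
3. E_x = -19/17  [E divides DC with DE:EC = 2/3:1/3]
4. E_y = -111/17  [E divides DC with DE:EC = 2/3:1/3]
   → E = (-19/17, -111/17)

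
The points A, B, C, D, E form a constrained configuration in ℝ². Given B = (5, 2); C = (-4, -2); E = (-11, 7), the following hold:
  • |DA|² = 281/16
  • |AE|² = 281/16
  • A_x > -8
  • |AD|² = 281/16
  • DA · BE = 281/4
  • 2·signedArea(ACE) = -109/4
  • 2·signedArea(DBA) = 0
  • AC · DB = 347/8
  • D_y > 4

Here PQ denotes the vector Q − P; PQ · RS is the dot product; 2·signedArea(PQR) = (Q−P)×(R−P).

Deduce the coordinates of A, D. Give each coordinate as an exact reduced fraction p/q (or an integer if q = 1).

A = (-7, 23/4)
D = (-3, 9/2)

1. A_x = -7  [line -9·x + -7·y + -91/4 = 0 ∩ |AE|² = 281/16]
2. A_y = 23/4  [line -9·x + -7·y + -91/4 = 0 ∩ |AE|² = 281/16]
   → A = (-7, 23/4)
3. D_x = -3  [AC · DB = 347/8 ∩ 2·signedArea(DBA) = 0]
4. D_y = 9/2  [AC · DB = 347/8 ∩ 2·signedArea(DBA) = 0]
   → D = (-3, 9/2)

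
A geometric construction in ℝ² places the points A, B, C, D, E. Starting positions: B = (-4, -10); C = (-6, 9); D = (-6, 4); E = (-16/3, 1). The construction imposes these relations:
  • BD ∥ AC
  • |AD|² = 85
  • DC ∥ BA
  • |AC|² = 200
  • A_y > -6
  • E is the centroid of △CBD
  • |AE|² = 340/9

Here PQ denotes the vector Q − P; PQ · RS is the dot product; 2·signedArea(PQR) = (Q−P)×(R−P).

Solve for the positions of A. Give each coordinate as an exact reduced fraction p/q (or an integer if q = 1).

A = (-4, -5)

1. A_x = -4  [BD ∥ AC ∩ DC ∥ BA]
2. A_y = -5  [BD ∥ AC ∩ DC ∥ BA]
   → A = (-4, -5)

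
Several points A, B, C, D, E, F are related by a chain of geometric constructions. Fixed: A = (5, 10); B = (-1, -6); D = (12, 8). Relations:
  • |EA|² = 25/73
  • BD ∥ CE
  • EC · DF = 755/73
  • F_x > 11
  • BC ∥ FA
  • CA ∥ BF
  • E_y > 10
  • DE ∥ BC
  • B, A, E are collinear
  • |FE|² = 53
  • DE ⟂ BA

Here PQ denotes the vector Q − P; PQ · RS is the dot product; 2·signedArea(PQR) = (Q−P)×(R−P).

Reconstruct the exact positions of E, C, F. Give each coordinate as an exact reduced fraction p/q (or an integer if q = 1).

C = (-569/73, -252/73)
E = (380/73, 770/73)
F = (861/73, 544/73)

1. E_x = 380/73  [B, A, E are collinear ∩ DE ⟂ BA]
2. E_y = 770/73  [B, A, E are collinear ∩ DE ⟂ BA]
   → E = (380/73, 770/73)
3. C_x = -569/73  [BD ∥ CE ∩ DE ∥ BC]
4. C_y = -252/73  [BD ∥ CE ∩ DE ∥ BC]
   → C = (-569/73, -252/73)
5. F_x = 861/73  [BC ∥ FA ∩ CA ∥ BF]
6. F_y = 544/73  [BC ∥ FA ∩ CA ∥ BF]
   → F = (861/73, 544/73)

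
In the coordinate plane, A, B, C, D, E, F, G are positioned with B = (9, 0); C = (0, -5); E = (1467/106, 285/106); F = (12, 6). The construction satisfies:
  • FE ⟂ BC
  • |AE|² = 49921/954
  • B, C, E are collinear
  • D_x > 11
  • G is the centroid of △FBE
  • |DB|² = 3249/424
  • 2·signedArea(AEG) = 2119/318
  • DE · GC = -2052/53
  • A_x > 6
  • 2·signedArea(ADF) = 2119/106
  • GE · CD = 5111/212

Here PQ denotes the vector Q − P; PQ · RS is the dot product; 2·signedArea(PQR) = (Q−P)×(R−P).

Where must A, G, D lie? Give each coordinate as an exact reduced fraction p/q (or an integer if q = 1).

1. G_x = 1231/106  [G is the centroid of △FBE]
2. G_y = 307/106  [G is the centroid of △FBE]
   → G = (1231/106, 307/106)
3. D_x = 2421/212  [DE · GC = -2052/53 ∩ GE · CD = 5111/212]
4. D_y = 285/212  [DE · GC = -2052/53 ∩ GE · CD = 5111/212]
   → D = (2421/212, 285/212)
5. A_x = 7  [2·signedArea(ADF) = 2119/106 ∩ 2·signedArea(AEG) = 2119/318]
6. A_y = 1/3  [2·signedArea(ADF) = 2119/106 ∩ 2·signedArea(AEG) = 2119/318]
   → A = (7, 1/3)

A = (7, 1/3)
D = (2421/212, 285/212)
G = (1231/106, 307/106)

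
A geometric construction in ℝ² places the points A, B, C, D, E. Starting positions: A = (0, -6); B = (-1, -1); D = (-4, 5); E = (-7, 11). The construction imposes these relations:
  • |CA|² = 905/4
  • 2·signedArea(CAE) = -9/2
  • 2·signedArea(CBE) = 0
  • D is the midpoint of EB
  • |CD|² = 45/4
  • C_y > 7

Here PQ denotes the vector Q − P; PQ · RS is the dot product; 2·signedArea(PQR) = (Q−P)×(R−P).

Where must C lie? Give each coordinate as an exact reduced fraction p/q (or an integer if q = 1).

1. C_x = -11/2  [2·signedArea(CBE) = 0 ∩ 2·signedArea(CAE) = -9/2]
2. C_y = 8  [2·signedArea(CBE) = 0 ∩ 2·signedArea(CAE) = -9/2]
   → C = (-11/2, 8)

C = (-11/2, 8)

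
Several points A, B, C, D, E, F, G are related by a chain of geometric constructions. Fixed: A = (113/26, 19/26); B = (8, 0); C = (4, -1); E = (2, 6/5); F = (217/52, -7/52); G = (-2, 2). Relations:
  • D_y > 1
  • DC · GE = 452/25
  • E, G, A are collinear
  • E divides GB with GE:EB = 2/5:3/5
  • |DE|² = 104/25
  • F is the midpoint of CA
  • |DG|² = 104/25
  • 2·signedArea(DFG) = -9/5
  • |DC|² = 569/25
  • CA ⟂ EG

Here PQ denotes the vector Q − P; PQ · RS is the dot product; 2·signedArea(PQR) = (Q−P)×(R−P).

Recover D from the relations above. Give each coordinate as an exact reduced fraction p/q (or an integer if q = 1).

D = (0, 8/5)

1. D_x = 0  [2·signedArea(DFG) = -9/5 ∩ DC · GE = 452/25]
2. D_y = 8/5  [2·signedArea(DFG) = -9/5 ∩ DC · GE = 452/25]
   → D = (0, 8/5)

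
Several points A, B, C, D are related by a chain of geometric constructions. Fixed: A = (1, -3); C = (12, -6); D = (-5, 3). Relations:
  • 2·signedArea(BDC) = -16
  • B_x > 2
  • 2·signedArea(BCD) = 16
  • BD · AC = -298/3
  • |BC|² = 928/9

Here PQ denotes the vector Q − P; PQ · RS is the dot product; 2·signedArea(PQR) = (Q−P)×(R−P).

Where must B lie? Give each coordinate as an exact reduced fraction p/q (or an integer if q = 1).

1. B_x = 8/3  [2·signedArea(BDC) = -16 ∩ BD · AC = -298/3]
2. B_y = -2  [2·signedArea(BDC) = -16 ∩ BD · AC = -298/3]
   → B = (8/3, -2)

B = (8/3, -2)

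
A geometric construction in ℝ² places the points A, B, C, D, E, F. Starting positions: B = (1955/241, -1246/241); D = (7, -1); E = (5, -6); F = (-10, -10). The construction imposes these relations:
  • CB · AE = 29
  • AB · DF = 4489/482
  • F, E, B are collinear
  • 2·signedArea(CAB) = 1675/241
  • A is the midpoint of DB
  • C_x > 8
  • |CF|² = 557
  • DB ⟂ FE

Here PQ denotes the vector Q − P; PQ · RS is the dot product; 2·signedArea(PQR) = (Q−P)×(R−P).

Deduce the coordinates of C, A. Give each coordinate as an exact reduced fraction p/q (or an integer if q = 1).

A = (1821/241, -1487/482)
C = (9, 4)

1. A_x = 1821/241  [A is the midpoint of DB]
2. A_y = -1487/482  [A is the midpoint of DB]
   → A = (1821/241, -1487/482)
3. C_x = 9  [2·signedArea(CAB) = 1675/241 ∩ CB · AE = 29]
4. C_y = 4  [2·signedArea(CAB) = 1675/241 ∩ CB · AE = 29]
   → C = (9, 4)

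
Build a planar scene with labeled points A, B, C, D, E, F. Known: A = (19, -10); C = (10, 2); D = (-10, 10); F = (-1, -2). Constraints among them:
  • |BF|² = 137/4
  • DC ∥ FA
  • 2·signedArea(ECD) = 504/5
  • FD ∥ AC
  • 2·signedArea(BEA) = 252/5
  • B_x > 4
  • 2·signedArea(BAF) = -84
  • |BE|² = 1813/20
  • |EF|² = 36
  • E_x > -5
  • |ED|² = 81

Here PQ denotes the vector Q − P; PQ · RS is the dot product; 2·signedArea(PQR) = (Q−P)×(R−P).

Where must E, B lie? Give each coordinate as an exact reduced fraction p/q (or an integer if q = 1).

B = (9/2, 0)
E = (-23/5, 14/5)

1. E_x = -23/5  [line -8·x + -20·y + 96/5 = 0 ∩ |ED|² = 81]
2. E_y = 14/5  [line -8·x + -20·y + 96/5 = 0 ∩ |ED|² = 81]
   → E = (-23/5, 14/5)
3. B_x = 9/2  [2·signedArea(BAF) = -84 ∩ 2·signedArea(BEA) = 252/5]
4. B_y = 0  [2·signedArea(BAF) = -84 ∩ 2·signedArea(BEA) = 252/5]
   → B = (9/2, 0)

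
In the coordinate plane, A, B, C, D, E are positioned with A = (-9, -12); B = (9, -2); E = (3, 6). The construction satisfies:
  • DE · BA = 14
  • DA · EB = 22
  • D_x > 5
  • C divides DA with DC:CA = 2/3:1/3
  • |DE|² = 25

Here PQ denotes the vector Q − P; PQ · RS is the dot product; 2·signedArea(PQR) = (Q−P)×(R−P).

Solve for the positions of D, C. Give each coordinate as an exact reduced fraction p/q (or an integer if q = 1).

C = (-4, -22/3)
D = (6, 2)

1. D_x = 6  [DA · EB = 22 ∩ DE · BA = 14]
2. D_y = 2  [DA · EB = 22 ∩ DE · BA = 14]
   → D = (6, 2)
3. C_x = -4  [C divides DA with DC:CA = 2/3:1/3]
4. C_y = -22/3  [C divides DA with DC:CA = 2/3:1/3]
   → C = (-4, -22/3)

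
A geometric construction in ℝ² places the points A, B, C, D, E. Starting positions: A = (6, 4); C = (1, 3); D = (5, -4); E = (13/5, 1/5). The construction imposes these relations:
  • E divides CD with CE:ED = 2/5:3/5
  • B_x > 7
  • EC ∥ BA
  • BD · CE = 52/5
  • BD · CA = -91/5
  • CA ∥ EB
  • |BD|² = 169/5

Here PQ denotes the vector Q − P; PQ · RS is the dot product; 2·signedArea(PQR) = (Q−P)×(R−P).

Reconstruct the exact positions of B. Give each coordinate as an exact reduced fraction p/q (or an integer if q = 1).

1. B_x = 38/5  [EC ∥ BA ∩ CA ∥ EB]
2. B_y = 6/5  [EC ∥ BA ∩ CA ∥ EB]
   → B = (38/5, 6/5)

B = (38/5, 6/5)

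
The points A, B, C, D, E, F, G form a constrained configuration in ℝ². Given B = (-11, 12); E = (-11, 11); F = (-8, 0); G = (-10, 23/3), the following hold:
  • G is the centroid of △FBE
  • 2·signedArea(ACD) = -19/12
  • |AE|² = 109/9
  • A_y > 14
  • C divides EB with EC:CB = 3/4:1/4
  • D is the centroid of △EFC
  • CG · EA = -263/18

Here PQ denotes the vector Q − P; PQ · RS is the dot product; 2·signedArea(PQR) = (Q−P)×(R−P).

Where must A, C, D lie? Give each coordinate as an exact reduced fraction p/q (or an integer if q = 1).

1. C_x = -11  [C divides EB with EC:CB = 3/4:1/4]
2. C_y = 47/4  [C divides EB with EC:CB = 3/4:1/4]
   → C = (-11, 47/4)
3. D_x = -10  [D is the centroid of △EFC]
4. D_y = 91/12  [D is the centroid of △EFC]
   → D = (-10, 91/12)
5. A_x = -12  [2·signedArea(ACD) = -19/12 ∩ CG · EA = -263/18]
6. A_y = 43/3  [2·signedArea(ACD) = -19/12 ∩ CG · EA = -263/18]
   → A = (-12, 43/3)

A = (-12, 43/3)
C = (-11, 47/4)
D = (-10, 91/12)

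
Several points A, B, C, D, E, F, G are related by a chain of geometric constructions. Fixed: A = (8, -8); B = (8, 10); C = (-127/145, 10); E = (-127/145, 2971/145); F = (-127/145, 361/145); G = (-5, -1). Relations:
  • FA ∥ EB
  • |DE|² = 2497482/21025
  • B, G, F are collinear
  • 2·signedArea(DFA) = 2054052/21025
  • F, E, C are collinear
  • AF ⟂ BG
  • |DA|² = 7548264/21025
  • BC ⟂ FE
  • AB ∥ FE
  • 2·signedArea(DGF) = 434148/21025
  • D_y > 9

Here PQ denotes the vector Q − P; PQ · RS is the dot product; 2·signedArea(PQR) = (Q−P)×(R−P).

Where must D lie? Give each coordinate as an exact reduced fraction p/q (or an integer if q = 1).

D = (302/145, 10)

1. D_x = 302/145  [2·signedArea(DGF) = 434148/21025 ∩ 2·signedArea(DFA) = 2054052/21025]
2. D_y = 10  [2·signedArea(DGF) = 434148/21025 ∩ 2·signedArea(DFA) = 2054052/21025]
   → D = (302/145, 10)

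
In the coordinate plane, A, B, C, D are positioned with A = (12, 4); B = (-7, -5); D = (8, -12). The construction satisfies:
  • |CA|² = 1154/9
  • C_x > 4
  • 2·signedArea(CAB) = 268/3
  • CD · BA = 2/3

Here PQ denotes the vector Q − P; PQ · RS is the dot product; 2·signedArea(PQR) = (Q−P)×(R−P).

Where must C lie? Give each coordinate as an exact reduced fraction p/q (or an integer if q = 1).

1. C_x = 13/3  [2·signedArea(CAB) = 268/3 ∩ CD · BA = 2/3]
2. C_y = -13/3  [2·signedArea(CAB) = 268/3 ∩ CD · BA = 2/3]
   → C = (13/3, -13/3)

C = (13/3, -13/3)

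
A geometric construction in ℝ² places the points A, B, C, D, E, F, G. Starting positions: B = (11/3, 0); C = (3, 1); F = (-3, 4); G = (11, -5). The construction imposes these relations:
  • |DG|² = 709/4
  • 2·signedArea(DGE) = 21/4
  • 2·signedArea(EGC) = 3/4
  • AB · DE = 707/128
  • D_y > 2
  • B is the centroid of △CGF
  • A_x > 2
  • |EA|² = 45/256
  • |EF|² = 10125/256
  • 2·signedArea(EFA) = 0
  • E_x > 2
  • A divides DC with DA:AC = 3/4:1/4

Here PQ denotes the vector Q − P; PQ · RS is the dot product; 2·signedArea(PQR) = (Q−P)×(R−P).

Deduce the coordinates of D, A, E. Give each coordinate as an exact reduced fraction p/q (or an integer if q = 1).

A = (9/4, 11/8)
D = (0, 5/2)
E = (21/8, 19/16)

1. E_x = 21/8  [line -6·x + -8·y + 101/4 = 0 ∩ |EF|² = 10125/256]
2. E_y = 19/16  [line -6·x + -8·y + 101/4 = 0 ∩ |EF|² = 10125/256]
   → E = (21/8, 19/16)
3. D_x = 0  [line -99/16·x + -67/8·y + 335/16 = 0 ∩ |DG|² = 709/4]
4. D_y = 5/2  [line -99/16·x + -67/8·y + 335/16 = 0 ∩ |DG|² = 709/4]
   → D = (0, 5/2)
5. A_x = 9/4  [A divides DC with DA:AC = 3/4:1/4]
6. A_y = 11/8  [A divides DC with DA:AC = 3/4:1/4]
   → A = (9/4, 11/8)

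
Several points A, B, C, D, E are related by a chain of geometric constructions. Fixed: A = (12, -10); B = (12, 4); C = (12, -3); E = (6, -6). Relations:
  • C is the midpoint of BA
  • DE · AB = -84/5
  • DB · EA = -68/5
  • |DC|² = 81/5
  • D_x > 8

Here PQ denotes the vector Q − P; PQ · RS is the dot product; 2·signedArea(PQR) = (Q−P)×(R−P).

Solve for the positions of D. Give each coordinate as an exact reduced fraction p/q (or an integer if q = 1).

D = (42/5, -24/5)

1. D_x = 42/5  [DB · EA = -68/5 ∩ DE · AB = -84/5]
2. D_y = -24/5  [DB · EA = -68/5 ∩ DE · AB = -84/5]
   → D = (42/5, -24/5)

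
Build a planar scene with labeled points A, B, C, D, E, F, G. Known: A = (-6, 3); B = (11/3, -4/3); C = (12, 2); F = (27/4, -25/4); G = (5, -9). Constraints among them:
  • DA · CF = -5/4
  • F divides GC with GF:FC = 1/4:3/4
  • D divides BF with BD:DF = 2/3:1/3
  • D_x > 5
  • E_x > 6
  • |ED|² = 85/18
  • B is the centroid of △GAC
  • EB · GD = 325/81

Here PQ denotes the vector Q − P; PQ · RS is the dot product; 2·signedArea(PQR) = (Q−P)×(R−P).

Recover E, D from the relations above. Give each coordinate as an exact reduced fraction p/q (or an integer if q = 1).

D = (103/18, -83/18)
E = (62/9, -25/9)

1. D_x = 103/18  [D divides BF with BD:DF = 2/3:1/3]
2. D_y = -83/18  [D divides BF with BD:DF = 2/3:1/3]
   → D = (103/18, -83/18)
3. E_x = 62/9  [line -13/18·x + -79/18·y + -1169/162 = 0 ∩ |ED|² = 85/18]
4. E_y = -25/9  [line -13/18·x + -79/18·y + -1169/162 = 0 ∩ |ED|² = 85/18]
   → E = (62/9, -25/9)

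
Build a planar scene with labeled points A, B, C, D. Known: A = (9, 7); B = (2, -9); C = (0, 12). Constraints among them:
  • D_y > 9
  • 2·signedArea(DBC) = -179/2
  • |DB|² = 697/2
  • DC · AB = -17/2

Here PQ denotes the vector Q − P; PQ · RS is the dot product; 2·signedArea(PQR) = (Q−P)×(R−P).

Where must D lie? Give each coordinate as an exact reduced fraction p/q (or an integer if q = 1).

D = (9/2, 19/2)

1. D_x = 9/2  [2·signedArea(DBC) = -179/2 ∩ DC · AB = -17/2]
2. D_y = 19/2  [2·signedArea(DBC) = -179/2 ∩ DC · AB = -17/2]
   → D = (9/2, 19/2)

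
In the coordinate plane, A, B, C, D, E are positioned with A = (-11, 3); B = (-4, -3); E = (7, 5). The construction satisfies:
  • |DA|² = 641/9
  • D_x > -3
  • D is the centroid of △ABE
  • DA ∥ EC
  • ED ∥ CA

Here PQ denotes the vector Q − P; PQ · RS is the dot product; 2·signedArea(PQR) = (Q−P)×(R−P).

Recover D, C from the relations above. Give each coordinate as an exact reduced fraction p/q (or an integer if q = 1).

1. D_x = -8/3  [D is the centroid of △ABE]
2. D_y = 5/3  [D is the centroid of △ABE]
   → D = (-8/3, 5/3)
3. C_x = -4/3  [ED ∥ CA ∩ DA ∥ EC]
4. C_y = 19/3  [ED ∥ CA ∩ DA ∥ EC]
   → C = (-4/3, 19/3)

C = (-4/3, 19/3)
D = (-8/3, 5/3)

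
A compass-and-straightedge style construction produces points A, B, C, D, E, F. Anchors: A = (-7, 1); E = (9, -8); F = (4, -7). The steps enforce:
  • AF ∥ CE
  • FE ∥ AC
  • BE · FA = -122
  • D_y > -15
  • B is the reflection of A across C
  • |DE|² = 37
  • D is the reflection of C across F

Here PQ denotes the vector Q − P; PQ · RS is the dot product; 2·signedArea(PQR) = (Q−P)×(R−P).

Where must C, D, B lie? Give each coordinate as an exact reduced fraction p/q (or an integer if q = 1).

1. C_x = -2  [AF ∥ CE ∩ FE ∥ AC]
2. C_y = 0  [AF ∥ CE ∩ FE ∥ AC]
   → C = (-2, 0)
3. D_x = 10  [D is the reflection of C across F]
4. D_y = -14  [D is the reflection of C across F]
   → D = (10, -14)
5. B_x = 3  [B is the reflection of A across C]
6. B_y = -1  [B is the reflection of A across C]
   → B = (3, -1)

B = (3, -1)
C = (-2, 0)
D = (10, -14)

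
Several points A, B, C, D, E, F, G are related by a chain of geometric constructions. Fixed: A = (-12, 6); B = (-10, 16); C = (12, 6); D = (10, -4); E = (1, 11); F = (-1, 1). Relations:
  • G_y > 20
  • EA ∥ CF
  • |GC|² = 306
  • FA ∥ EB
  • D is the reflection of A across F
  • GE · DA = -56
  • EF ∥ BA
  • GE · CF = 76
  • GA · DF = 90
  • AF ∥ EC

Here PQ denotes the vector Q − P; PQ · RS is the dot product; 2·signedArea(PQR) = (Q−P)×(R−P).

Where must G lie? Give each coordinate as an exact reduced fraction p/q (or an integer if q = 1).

1. G_x = 3  [GE · CF = 76 ∩ GE · DA = -56]
2. G_y = 21  [GE · CF = 76 ∩ GE · DA = -56]
   → G = (3, 21)

G = (3, 21)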